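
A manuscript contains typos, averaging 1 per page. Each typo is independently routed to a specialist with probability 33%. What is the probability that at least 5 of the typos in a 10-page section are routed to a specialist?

Thinning: the typos that are routed to a specialist themselves form a Poisson process with rate 0.33 × 1 = 0.33 per page.
Over the interval, μ = 0.33 × 10 = 3.3 (a 10-page section = 10 pages).
P(N ≥ 5) = 1 − P(N ≤ 4) ≈ 0.2374.

0.2374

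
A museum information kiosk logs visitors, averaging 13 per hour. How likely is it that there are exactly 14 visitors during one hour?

With mean μ = 13 per hour,
P(N = 14) = e^(−μ) μ^14/14! = e^(−13) · 13^14/87178291200 ≈ 0.1021.

0.1021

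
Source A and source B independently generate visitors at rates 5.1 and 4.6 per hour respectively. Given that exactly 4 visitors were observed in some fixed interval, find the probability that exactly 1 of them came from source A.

Given the total, each event is independently from source A with probability p = λ_A/(λ_A+λ_B) = 5.1/9.7 ≈ 0.5258.
So K ~ Binomial(4, 5.1/9.7): P(K = 1) = C(4,1) · (5.1/9.7)^1 · (4.6/9.7)^3 ≈ 0.2243.

0.2243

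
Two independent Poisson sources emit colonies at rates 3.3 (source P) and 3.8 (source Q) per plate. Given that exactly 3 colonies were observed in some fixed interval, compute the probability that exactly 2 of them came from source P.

0.3469

Given the total, each event is independently from source P with probability p = λ_P/(λ_P+λ_Q) = 3.3/7.1 ≈ 0.4648.
So K ~ Binomial(3, 3.3/7.1): P(K = 2) = C(3,2) · (3.3/7.1)^2 · (3.8/7.1)^1 ≈ 0.3469.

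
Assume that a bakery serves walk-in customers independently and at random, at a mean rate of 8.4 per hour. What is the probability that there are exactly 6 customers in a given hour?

0.1097

With mean μ = 8.4 per hour,
P(N = 6) = e^(−μ) μ^6/6! = e^(−8.4) · 8.4^6/720 ≈ 0.1097.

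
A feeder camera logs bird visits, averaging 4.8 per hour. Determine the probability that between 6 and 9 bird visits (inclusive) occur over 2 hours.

Over the interval, μ = 4.8 × 2 = 9.6 (2 hours).
P(6 ≤ N ≤ 9) = Σ_{j=6}^{9} e^(−9.6) · 9.6^j/j! ≈ 0.4250.

0.4250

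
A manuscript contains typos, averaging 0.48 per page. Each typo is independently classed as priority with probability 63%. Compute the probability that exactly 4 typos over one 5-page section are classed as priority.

0.0480

Thinning: the typos that are classed as priority themselves form a Poisson process with rate 0.63 × 0.48 = 0.3024 per page.
Over the interval, μ = 0.3024 × 5 = 1.512 (a 5-page section = 5 pages).
P(N = 4) = e^(−1.512) · 1.512^4/4! ≈ 0.0480.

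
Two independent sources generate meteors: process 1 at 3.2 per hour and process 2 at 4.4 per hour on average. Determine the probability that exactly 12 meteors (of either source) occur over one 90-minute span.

Independent Poisson processes superpose: combined rate λ = 3.2 + 4.4 = 7.6 per hour.
Over the interval, μ = 7.6 × 1.5 = 11.4 (a 90-minute span = 1.5 hours).
P(N = 12) = e^(−11.4) · 11.4^12/12! ≈ 0.1126.

0.1126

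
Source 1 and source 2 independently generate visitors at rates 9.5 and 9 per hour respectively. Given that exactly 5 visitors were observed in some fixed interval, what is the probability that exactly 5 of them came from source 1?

0.0357

Given the total, each event is independently from source 1 with probability p = λ_1/(λ_1+λ_2) = 9.5/18.5 ≈ 0.5135.
So K ~ Binomial(5, 9.5/18.5): P(K = 5) = C(5,5) · (9.5/18.5)^5 · (9/18.5)^0 ≈ 0.0357.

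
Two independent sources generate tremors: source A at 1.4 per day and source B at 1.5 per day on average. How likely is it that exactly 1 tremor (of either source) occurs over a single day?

0.1596

Independent Poisson processes superpose: combined rate λ = 1.4 + 1.5 = 2.9 per day.
So μ = 2.9.
P(N = 1) = e^(−2.9) · 2.9^1/1! ≈ 0.1596.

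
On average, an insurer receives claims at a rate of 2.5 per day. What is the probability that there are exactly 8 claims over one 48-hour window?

Over the interval, μ = 2.5 × 2 = 5 (a 48-hour window = 2 days).
P(N = 8) = e^(−μ) μ^8/8! = e^(−5) · 5^8/40320 ≈ 0.0653.

0.0653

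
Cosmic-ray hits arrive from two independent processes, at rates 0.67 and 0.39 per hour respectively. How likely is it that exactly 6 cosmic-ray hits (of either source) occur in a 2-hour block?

Independent Poisson processes superpose: combined rate λ = 0.67 + 0.39 = 1.06 per hour.
Over the interval, μ = 1.06 × 2 = 2.12 (a 2-hour block = 2 hours).
P(N = 6) = e^(−2.12) · 2.12^6/6! ≈ 0.0151.

0.0151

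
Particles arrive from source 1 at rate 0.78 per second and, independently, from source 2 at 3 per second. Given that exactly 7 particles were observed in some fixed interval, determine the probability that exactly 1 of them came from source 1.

Given the total, each event is independently from source 1 with probability p = λ_1/(λ_1+λ_2) = 0.78/3.78 ≈ 0.2063.
So K ~ Binomial(7, 0.78/3.78): P(K = 1) = C(7,1) · (0.78/3.78)^1 · (3/3.78)^6 ≈ 0.3610.

0.3610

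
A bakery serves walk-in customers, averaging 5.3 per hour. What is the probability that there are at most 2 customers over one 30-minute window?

0.5060

Over the interval, μ = 5.3 × 0.5 = 2.65 (a 30-minute window = 0.5 hours).
P(N ≤ 2) = Σ_{j=0}^{2} e^(−μ) μ^j/j! ≈ 0.5060.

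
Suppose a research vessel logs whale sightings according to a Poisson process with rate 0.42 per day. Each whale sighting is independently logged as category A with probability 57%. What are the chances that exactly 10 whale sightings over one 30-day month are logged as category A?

Thinning: the whale sightings that are logged as category A themselves form a Poisson process with rate 0.57 × 0.42 = 0.2394 per day.
Over the interval, μ = 0.2394 × 30 = 7.182 (a 30-day month = 30 days).
P(N = 10) = e^(−7.182) · 7.182^10/10! ≈ 0.0765.

0.0765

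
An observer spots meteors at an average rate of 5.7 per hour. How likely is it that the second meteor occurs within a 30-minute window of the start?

Over the interval, μ = 5.7 × 0.5 = 2.85 (a 30-minute window = 0.5 hours).
The second arrival falls in the interval iff at least 2 events occur there: P(S_2 ≤ t) = P(N ≥ 2) = 1 − P(N ≤ 1) ≈ 0.7773.

0.7773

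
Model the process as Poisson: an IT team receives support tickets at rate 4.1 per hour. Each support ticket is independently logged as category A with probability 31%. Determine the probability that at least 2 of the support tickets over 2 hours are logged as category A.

Thinning: the support tickets that are logged as category A themselves form a Poisson process with rate 0.31 × 4.1 = 1.271 per hour.
Over the interval, μ = 1.271 × 2 = 2.542 (2 hours).
P(N ≥ 2) = 1 − P(N ≤ 1) ≈ 0.7212.

0.7212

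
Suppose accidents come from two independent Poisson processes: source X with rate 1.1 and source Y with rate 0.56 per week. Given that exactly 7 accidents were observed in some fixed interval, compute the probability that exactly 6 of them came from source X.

Given the total, each event is independently from source X with probability p = λ_X/(λ_X+λ_Y) = 1.1/1.66 ≈ 0.6627.
So K ~ Binomial(7, 1.1/1.66): P(K = 6) = C(7,6) · (1.1/1.66)^6 · (0.56/1.66)^1 ≈ 0.1999.

0.1999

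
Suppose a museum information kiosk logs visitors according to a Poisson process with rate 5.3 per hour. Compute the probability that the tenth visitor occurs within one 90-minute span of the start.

Over the interval, μ = 5.3 × 1.5 = 7.95 (a 90-minute span = 1.5 hours).
The tenth arrival falls in the interval iff at least 10 events occur there: P(S_10 ≤ t) = P(N ≥ 10) = 1 − P(N ≤ 9) ≈ 0.2772.

0.2772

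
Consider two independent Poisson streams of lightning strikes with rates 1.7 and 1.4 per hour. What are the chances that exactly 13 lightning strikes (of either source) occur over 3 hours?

0.0572

Independent Poisson processes superpose: combined rate λ = 1.7 + 1.4 = 3.1 per hour.
Over the interval, μ = 3.1 × 3 = 9.3 (3 hours).
P(N = 13) = e^(−9.3) · 9.3^13/13! ≈ 0.0572.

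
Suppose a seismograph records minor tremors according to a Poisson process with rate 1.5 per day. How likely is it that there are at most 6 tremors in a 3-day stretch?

0.8311

Over the interval, μ = 1.5 × 3 = 4.5 (a 3-day stretch = 3 days).
P(N ≤ 6) = Σ_{j=0}^{6} e^(−μ) μ^j/j! ≈ 0.8311.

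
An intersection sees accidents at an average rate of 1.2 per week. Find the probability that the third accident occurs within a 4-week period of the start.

0.8575

Over the interval, μ = 1.2 × 4 = 4.8 (a 4-week period = 4 weeks).
The third arrival falls in the interval iff at least 3 events occur there: P(S_3 ≤ t) = P(N ≥ 3) = 1 − P(N ≤ 2) ≈ 0.8575.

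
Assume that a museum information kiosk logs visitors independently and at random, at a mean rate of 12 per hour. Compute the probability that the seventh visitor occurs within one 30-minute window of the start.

Over the interval, μ = 12 × 0.5 = 6 (a 30-minute window = 0.5 hours).
The seventh arrival falls in the interval iff at least 7 events occur there: P(S_7 ≤ t) = P(N ≥ 7) = 1 − P(N ≤ 6) ≈ 0.3937.

0.3937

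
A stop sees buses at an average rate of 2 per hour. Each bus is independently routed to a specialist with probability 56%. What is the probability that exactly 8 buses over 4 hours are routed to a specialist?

0.0456

Thinning: the buses that are routed to a specialist themselves form a Poisson process with rate 0.56 × 2 = 1.12 per hour.
Over the interval, μ = 1.12 × 4 = 4.48 (4 hours).
P(N = 8) = e^(−4.48) · 4.48^8/8! ≈ 0.0456.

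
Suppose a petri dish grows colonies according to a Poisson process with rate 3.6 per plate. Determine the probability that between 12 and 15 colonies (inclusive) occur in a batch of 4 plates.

0.4016

Over the interval, μ = 3.6 × 4 = 14.4 (a batch of 4 plates = 4 plates).
P(12 ≤ N ≤ 15) = Σ_{j=12}^{15} e^(−14.4) · 14.4^j/j! ≈ 0.4016.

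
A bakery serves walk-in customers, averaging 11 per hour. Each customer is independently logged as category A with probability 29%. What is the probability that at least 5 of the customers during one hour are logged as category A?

0.2176

Thinning: the customers that are logged as category A themselves form a Poisson process with rate 0.29 × 11 = 3.19 per hour.
So μ = 3.19.
P(N ≥ 5) = 1 − P(N ≤ 4) ≈ 0.2176.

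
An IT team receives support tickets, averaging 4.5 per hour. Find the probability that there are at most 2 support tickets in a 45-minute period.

0.3446

Over the interval, μ = 4.5 × 0.75 = 3.375 (a 45-minute period = 0.75 hours).
P(N ≤ 2) = Σ_{j=0}^{2} e^(−μ) μ^j/j! ≈ 0.3446.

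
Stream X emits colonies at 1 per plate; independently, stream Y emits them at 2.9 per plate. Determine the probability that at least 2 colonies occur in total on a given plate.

Independent Poisson processes superpose: combined rate λ = 1 + 2.9 = 3.9 per plate.
So μ = 3.9.
P(N ≥ 2) = 1 − P(N ≤ 1) ≈ 0.9008.

0.9008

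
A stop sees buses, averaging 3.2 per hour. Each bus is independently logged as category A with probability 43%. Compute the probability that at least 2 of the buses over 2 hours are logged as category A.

0.7606

Thinning: the buses that are logged as category A themselves form a Poisson process with rate 0.43 × 3.2 = 1.376 per hour.
Over the interval, μ = 1.376 × 2 = 2.752 (2 hours).
P(N ≥ 2) = 1 − P(N ≤ 1) ≈ 0.7606.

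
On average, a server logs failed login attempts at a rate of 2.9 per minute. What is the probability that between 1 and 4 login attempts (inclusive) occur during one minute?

With mean μ = 2.9 per minute,
P(1 ≤ N ≤ 4) = Σ_{j=1}^{4} e^(−2.9) · 2.9^j/j! ≈ 0.7768.

0.7768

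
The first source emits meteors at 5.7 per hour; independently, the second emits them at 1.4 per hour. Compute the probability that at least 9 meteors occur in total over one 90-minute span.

Independent Poisson processes superpose: combined rate λ = 5.7 + 1.4 = 7.1 per hour.
Over the interval, μ = 7.1 × 1.5 = 10.65 (a 90-minute span = 1.5 hours).
P(N ≥ 9) = 1 − P(N ≤ 8) ≈ 0.7355.

0.7355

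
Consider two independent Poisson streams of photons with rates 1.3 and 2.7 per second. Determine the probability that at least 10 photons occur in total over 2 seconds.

Independent Poisson processes superpose: combined rate λ = 1.3 + 2.7 = 4 per second.
Over the interval, μ = 4 × 2 = 8 (2 seconds).
P(N ≥ 10) = 1 − P(N ≤ 9) ≈ 0.2834.

0.2834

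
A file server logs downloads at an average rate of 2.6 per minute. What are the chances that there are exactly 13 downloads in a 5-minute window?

Over the interval, μ = 2.6 × 5 = 13 (a 5-minute window = 5 minutes).
P(N = 13) = e^(−μ) μ^13/13! = e^(−13) · 13^13/6227020800 ≈ 0.1099.

0.1099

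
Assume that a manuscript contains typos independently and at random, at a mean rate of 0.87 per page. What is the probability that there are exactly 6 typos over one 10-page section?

Over the interval, μ = 0.87 × 10 = 8.7 (a 10-page section = 10 pages).
P(N = 6) = e^(−μ) μ^6/6! = e^(−8.7) · 8.7^6/720 ≈ 0.1003.

0.1003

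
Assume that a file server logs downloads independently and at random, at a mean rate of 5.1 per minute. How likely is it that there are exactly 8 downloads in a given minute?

With mean μ = 5.1 per minute,
P(N = 8) = e^(−μ) μ^8/8! = e^(−5.1) · 5.1^8/40320 ≈ 0.0692.

0.0692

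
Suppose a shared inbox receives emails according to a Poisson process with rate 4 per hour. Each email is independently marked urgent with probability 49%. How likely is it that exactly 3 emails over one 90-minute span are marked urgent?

0.2239

Thinning: the emails that are marked urgent themselves form a Poisson process with rate 0.49 × 4 = 1.96 per hour.
Over the interval, μ = 1.96 × 1.5 = 2.94 (a 90-minute span = 1.5 hours).
P(N = 3) = e^(−2.94) · 2.94^3/3! ≈ 0.2239.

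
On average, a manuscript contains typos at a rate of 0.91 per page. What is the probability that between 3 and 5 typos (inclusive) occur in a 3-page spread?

Over the interval, μ = 0.91 × 3 = 2.73 (a 3-page spread = 3 pages).
P(3 ≤ N ≤ 5) = Σ_{j=3}^{5} e^(−2.73) · 2.73^j/j! ≈ 0.4545.

0.4545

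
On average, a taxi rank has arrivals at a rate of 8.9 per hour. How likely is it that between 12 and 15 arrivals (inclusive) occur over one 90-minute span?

Over the interval, μ = 8.9 × 1.5 = 13.35 (a 90-minute span = 1.5 hours).
P(12 ≤ N ≤ 15) = Σ_{j=12}^{15} e^(−13.35) · 13.35^j/j! ≈ 0.4132.

0.4132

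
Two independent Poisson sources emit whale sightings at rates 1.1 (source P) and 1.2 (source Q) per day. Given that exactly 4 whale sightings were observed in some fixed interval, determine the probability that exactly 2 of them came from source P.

0.3736

Given the total, each event is independently from source P with probability p = λ_P/(λ_P+λ_Q) = 1.1/2.3 ≈ 0.4783.
So K ~ Binomial(4, 1.1/2.3): P(K = 2) = C(4,2) · (1.1/2.3)^2 · (1.2/2.3)^2 ≈ 0.3736.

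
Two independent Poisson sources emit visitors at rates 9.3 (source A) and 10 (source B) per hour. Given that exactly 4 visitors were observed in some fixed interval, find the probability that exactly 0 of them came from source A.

Given the total, each event is independently from source A with probability p = λ_A/(λ_A+λ_B) = 9.3/19.3 ≈ 0.4819.
So K ~ Binomial(4, 9.3/19.3): P(K = 0) = C(4,0) · (9.3/19.3)^0 · (10/19.3)^4 ≈ 0.0721.

0.0721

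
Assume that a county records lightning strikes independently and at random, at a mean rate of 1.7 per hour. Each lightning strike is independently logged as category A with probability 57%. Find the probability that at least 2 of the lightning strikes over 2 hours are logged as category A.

Thinning: the lightning strikes that are logged as category A themselves form a Poisson process with rate 0.57 × 1.7 = 0.969 per hour.
Over the interval, μ = 0.969 × 2 = 1.938 (2 hours).
P(N ≥ 2) = 1 − P(N ≤ 1) ≈ 0.5770.

0.5770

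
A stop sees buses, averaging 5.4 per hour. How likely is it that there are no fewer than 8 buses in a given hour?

0.1783

With mean μ = 5.4 per hour,
P(N ≥ 8) = 1 − P(N ≤ 7) = 1 − Σ_{j=0}^{7} e^(−μ) μ^j/j! ≈ 0.1783.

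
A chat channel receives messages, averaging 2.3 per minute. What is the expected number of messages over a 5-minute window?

E[N] = λt = 2.3 × 5 = 11.5 (a 5-minute window = 5 minutes).

11.5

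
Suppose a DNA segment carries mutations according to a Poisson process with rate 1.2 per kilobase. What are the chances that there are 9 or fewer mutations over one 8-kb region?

0.5089

Over the interval, μ = 1.2 × 8 = 9.6 (an 8-kb region = 8 kilobases).
P(N ≤ 9) = Σ_{j=0}^{9} e^(−μ) μ^j/j! ≈ 0.5089.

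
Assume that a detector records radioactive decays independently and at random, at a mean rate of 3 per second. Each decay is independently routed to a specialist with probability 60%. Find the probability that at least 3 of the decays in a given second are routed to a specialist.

0.2694

Thinning: the decays that are routed to a specialist themselves form a Poisson process with rate 0.6 × 3 = 1.8 per second.
So μ = 1.8.
P(N ≥ 3) = 1 − P(N ≤ 2) ≈ 0.2694.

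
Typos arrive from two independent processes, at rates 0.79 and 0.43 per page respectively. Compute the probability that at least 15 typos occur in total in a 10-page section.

0.2464

Independent Poisson processes superpose: combined rate λ = 0.79 + 0.43 = 1.22 per page.
Over the interval, μ = 1.22 × 10 = 12.2 (a 10-page section = 10 pages).
P(N ≥ 15) = 1 − P(N ≤ 14) ≈ 0.2464.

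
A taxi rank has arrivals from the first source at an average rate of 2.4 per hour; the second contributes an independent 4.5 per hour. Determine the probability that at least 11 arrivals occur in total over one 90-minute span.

0.4607

Independent Poisson processes superpose: combined rate λ = 2.4 + 4.5 = 6.9 per hour.
Over the interval, μ = 6.9 × 1.5 = 10.35 (a 90-minute span = 1.5 hours).
P(N ≥ 11) = 1 − P(N ≤ 10) ≈ 0.4607.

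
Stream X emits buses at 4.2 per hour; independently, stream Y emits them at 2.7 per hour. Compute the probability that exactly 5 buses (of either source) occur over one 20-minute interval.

Independent Poisson processes superpose: combined rate λ = 4.2 + 2.7 = 6.9 per hour.
Over the interval, μ = 6.9 × 1/3 = 2.3 (a 20-minute interval = 1/3 hours).
P(N = 5) = e^(−2.3) · 2.3^5/5! ≈ 0.0538.

0.0538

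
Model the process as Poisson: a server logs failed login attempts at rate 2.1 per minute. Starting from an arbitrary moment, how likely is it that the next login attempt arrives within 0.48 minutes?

0.6351

Inter-arrival times are exponential with rate λ = 2.1 per minute.
P(T ≤ 0.48) = 1 − e^(−λt) = 1 − e^(−2.1 × 0.48) = 1 − e^(−1.008) ≈ 0.6351.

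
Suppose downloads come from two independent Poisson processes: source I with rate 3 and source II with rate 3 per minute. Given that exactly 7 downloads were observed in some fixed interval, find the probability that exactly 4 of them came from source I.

Given the total, each event is independently from source I with probability p = λ_I/(λ_I+λ_II) = 3/6 = 0.5000.
So K ~ Binomial(7, 3/6): P(K = 4) = C(7,4) · (3/6)^4 · (3/6)^3 ≈ 0.2734.

0.2734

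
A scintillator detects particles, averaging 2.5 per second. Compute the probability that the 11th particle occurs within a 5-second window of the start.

Over the interval, μ = 2.5 × 5 = 12.5 (a 5-second window = 5 seconds).
The 11th arrival falls in the interval iff at least 11 events occur there: P(S_11 ≤ t) = P(N ≥ 11) = 1 − P(N ≤ 10) ≈ 0.7029.

0.7029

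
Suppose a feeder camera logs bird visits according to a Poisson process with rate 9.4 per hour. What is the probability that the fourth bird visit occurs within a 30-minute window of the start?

0.6903

Over the interval, μ = 9.4 × 0.5 = 4.7 (a 30-minute window = 0.5 hours).
The fourth arrival falls in the interval iff at least 4 events occur there: P(S_4 ≤ t) = P(N ≥ 4) = 1 − P(N ≤ 3) ≈ 0.6903.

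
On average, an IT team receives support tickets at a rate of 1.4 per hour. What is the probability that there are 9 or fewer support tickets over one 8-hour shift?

0.3192

Over the interval, μ = 1.4 × 8 = 11.2 (an 8-hour shift = 8 hours).
P(N ≤ 9) = Σ_{j=0}^{9} e^(−μ) μ^j/j! ≈ 0.3192.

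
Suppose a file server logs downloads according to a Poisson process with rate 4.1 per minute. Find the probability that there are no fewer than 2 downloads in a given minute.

With mean μ = 4.1 per minute,
P(N ≥ 2) = 1 − P(N ≤ 1) = 1 − Σ_{j=0}^{1} e^(−μ) μ^j/j! ≈ 0.9155.

0.9155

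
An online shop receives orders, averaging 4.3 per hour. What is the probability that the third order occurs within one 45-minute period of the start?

Over the interval, μ = 4.3 × 0.75 = 3.225 (a 45-minute period = 0.75 hours).
The third arrival falls in the interval iff at least 3 events occur there: P(S_3 ≤ t) = P(N ≥ 3) = 1 − P(N ≤ 2) ≈ 0.6253.

0.6253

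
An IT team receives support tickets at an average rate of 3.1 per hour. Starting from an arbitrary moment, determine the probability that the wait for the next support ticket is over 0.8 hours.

0.0837

The wait for the next event is exponential with rate λ = 3.1 per hour.
P(T > 0.8) = e^(−λt) = e^(−3.1 × 0.8) = e^(−2.48) ≈ 0.0837.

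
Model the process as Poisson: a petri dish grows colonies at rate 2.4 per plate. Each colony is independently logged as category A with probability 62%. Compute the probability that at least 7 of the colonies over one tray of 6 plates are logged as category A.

Thinning: the colonies that are logged as category A themselves form a Poisson process with rate 0.62 × 2.4 = 1.488 per plate.
Over the interval, μ = 1.488 × 6 = 8.928 (a tray of 6 plates = 6 plates).
P(N ≥ 7) = 1 − P(N ≤ 6) ≈ 0.7866.

0.7866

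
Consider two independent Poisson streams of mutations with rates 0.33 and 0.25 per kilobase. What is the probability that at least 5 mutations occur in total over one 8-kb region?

Independent Poisson processes superpose: combined rate λ = 0.33 + 0.25 = 0.58 per kilobase.
Over the interval, μ = 0.58 × 8 = 4.64 (an 8-kb region = 8 kilobases).
P(N ≥ 5) = 1 − P(N ≤ 4) ≈ 0.4942.

0.4942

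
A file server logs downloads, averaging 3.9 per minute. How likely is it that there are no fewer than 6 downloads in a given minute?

With mean μ = 3.9 per minute,
P(N ≥ 6) = 1 − P(N ≤ 5) = 1 − Σ_{j=0}^{5} e^(−μ) μ^j/j! ≈ 0.1994.

0.1994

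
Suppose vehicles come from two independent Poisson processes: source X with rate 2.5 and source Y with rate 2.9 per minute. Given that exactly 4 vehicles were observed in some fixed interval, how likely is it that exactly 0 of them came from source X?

Given the total, each event is independently from source X with probability p = λ_X/(λ_X+λ_Y) = 2.5/5.4 ≈ 0.4630.
So K ~ Binomial(4, 2.5/5.4): P(K = 0) = C(4,0) · (2.5/5.4)^0 · (2.9/5.4)^4 ≈ 0.0832.

0.0832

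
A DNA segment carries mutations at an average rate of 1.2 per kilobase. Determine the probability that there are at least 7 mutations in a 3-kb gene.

Over the interval, μ = 1.2 × 3 = 3.6 (a 3-kb gene = 3 kilobases).
P(N ≥ 7) = 1 − P(N ≤ 6) = 1 − Σ_{j=0}^{6} e^(−μ) μ^j/j! ≈ 0.0733.

0.0733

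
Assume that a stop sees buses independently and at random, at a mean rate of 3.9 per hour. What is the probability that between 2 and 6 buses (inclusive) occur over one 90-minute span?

Over the interval, μ = 3.9 × 1.5 = 5.85 (a 90-minute span = 1.5 hours).
P(2 ≤ N ≤ 6) = Σ_{j=2}^{6} e^(−5.85) · 5.85^j/j! ≈ 0.6107.

0.6107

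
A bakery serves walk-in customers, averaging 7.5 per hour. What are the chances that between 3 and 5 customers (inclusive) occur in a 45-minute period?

Over the interval, μ = 7.5 × 0.75 = 5.625 (a 45-minute period = 0.75 hours).
P(3 ≤ N ≤ 5) = Σ_{j=3}^{5} e^(−5.625) · 5.625^j/j! ≈ 0.4267.

0.4267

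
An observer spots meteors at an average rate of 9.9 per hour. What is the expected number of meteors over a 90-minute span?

E[N] = λt = 9.9 × 1.5 = 14.85 (a 90-minute span = 1.5 hours).

14.85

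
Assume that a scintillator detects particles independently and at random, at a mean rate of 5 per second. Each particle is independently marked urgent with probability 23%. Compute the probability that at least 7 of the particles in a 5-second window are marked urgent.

Thinning: the particles that are marked urgent themselves form a Poisson process with rate 0.23 × 5 = 1.15 per second.
Over the interval, μ = 1.15 × 5 = 5.75 (a 5-second window = 5 seconds).
P(N ≥ 7) = 1 − P(N ≤ 6) ≈ 0.3536.

0.3536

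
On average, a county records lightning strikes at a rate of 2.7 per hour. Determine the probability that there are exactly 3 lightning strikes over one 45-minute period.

Over the interval, μ = 2.7 × 0.75 = 2.025 (a 45-minute period = 0.75 hours).
P(N = 3) = e^(−μ) μ^3/3! = e^(−2.025) · 2.025^3/6 ≈ 0.1827.

0.1827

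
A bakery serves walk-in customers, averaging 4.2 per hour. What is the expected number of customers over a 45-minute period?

3.15

E[N] = λt = 4.2 × 0.75 = 3.15 (a 45-minute period = 0.75 hours).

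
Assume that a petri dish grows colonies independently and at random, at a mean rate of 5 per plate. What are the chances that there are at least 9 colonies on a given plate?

0.0681

With mean μ = 5 per plate,
P(N ≥ 9) = 1 − P(N ≤ 8) = 1 − Σ_{j=0}^{8} e^(−μ) μ^j/j! ≈ 0.0681.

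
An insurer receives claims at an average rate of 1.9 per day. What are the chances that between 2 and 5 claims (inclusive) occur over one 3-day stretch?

0.4726

Over the interval, μ = 1.9 × 3 = 5.7 (a 3-day stretch = 3 days).
P(2 ≤ N ≤ 5) = Σ_{j=2}^{5} e^(−5.7) · 5.7^j/j! ≈ 0.4726.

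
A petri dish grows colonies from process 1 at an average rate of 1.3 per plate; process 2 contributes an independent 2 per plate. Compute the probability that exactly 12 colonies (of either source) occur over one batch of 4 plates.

Independent Poisson processes superpose: combined rate λ = 1.3 + 2 = 3.3 per plate.
Over the interval, μ = 3.3 × 4 = 13.2 (a batch of 4 plates = 4 plates).
P(N = 12) = e^(−13.2) · 13.2^12/12! ≈ 0.1081.

0.1081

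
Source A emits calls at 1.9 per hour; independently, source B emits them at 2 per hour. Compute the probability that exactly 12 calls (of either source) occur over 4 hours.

Independent Poisson processes superpose: combined rate λ = 1.9 + 2 = 3.9 per hour.
Over the interval, μ = 3.9 × 4 = 15.6 (4 hours).
P(N = 12) = e^(−15.6) · 15.6^12/12! ≈ 0.0728.

0.0728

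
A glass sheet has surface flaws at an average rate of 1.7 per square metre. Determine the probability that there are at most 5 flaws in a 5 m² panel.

0.1496

Over the interval, μ = 1.7 × 5 = 8.5 (a 5 m² panel = 5 square metres).
P(N ≤ 5) = Σ_{j=0}^{5} e^(−μ) μ^j/j! ≈ 0.1496.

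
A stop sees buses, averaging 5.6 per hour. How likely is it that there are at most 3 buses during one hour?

With mean μ = 5.6 per hour,
P(N ≤ 3) = Σ_{j=0}^{3} e^(−μ) μ^j/j! ≈ 0.1906.

0.1906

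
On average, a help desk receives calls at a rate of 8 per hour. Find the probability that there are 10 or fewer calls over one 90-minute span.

Over the interval, μ = 8 × 1.5 = 12 (a 90-minute span = 1.5 hours).
P(N ≤ 10) = Σ_{j=0}^{10} e^(−μ) μ^j/j! ≈ 0.3472.

0.3472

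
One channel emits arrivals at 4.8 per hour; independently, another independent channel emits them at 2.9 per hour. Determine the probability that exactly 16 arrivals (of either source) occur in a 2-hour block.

0.0981

Independent Poisson processes superpose: combined rate λ = 4.8 + 2.9 = 7.7 per hour.
Over the interval, μ = 7.7 × 2 = 15.4 (a 2-hour block = 2 hours).
P(N = 16) = e^(−15.4) · 15.4^16/16! ≈ 0.0981.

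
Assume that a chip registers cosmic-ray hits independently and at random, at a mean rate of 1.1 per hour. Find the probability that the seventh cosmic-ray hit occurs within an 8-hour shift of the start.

Over the interval, μ = 1.1 × 8 = 8.8 (an 8-hour shift = 8 hours).
The seventh arrival falls in the interval iff at least 7 events occur there: P(S_7 ≤ t) = P(N ≥ 7) = 1 − P(N ≤ 6) ≈ 0.7744.

0.7744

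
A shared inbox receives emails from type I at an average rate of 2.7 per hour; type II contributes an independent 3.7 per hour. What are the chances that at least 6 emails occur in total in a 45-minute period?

0.3490

Independent Poisson processes superpose: combined rate λ = 2.7 + 3.7 = 6.4 per hour.
Over the interval, μ = 6.4 × 0.75 = 4.8 (a 45-minute period = 0.75 hours).
P(N ≥ 6) = 1 − P(N ≤ 5) ≈ 0.3490.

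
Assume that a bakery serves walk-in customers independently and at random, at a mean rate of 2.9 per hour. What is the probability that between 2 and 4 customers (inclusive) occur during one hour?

0.6172

With mean μ = 2.9 per hour,
P(2 ≤ N ≤ 4) = Σ_{j=2}^{4} e^(−2.9) · 2.9^j/j! ≈ 0.6172.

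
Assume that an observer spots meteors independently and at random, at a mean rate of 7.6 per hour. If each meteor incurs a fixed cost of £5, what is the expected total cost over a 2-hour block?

E[N] = 7.6 × 2 = 15.2 (a 2-hour block = 2 hours); E[cost] = 15.2 × £5 = £76.

£76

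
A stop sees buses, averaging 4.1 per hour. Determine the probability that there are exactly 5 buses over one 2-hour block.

0.0849

Over the interval, μ = 4.1 × 2 = 8.2 (a 2-hour block = 2 hours).
P(N = 5) = e^(−μ) μ^5/5! = e^(−8.2) · 8.2^5/120 ≈ 0.0849.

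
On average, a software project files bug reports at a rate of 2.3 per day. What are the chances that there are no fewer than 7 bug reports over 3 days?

Over the interval, μ = 2.3 × 3 = 6.9 (3 days).
P(N ≥ 7) = 1 − P(N ≤ 6) = 1 − Σ_{j=0}^{6} e^(−μ) μ^j/j! ≈ 0.5353.

0.5353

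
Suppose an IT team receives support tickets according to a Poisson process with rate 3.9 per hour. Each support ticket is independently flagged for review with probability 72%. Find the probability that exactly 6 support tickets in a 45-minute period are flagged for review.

0.0148

Thinning: the support tickets that are flagged for review themselves form a Poisson process with rate 0.72 × 3.9 = 2.808 per hour.
Over the interval, μ = 2.808 × 0.75 = 2.106 (a 45-minute period = 0.75 hours).
P(N = 6) = e^(−2.106) · 2.106^6/6! ≈ 0.0148.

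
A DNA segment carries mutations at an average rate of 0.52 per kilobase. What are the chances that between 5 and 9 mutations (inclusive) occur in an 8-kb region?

0.3919

Over the interval, μ = 0.52 × 8 = 4.16 (an 8-kb region = 8 kilobases).
P(5 ≤ N ≤ 9) = Σ_{j=5}^{9} e^(−4.16) · 4.16^j/j! ≈ 0.3919.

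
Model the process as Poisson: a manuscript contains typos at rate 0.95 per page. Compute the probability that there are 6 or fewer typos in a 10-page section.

Over the interval, μ = 0.95 × 10 = 9.5 (a 10-page section = 10 pages).
P(N ≤ 6) = Σ_{j=0}^{6} e^(−μ) μ^j/j! ≈ 0.1649.

0.1649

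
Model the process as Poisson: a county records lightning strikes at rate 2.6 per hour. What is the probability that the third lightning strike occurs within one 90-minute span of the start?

0.7469

Over the interval, μ = 2.6 × 1.5 = 3.9 (a 90-minute span = 1.5 hours).
The third arrival falls in the interval iff at least 3 events occur there: P(S_3 ≤ t) = P(N ≥ 3) = 1 − P(N ≤ 2) ≈ 0.7469.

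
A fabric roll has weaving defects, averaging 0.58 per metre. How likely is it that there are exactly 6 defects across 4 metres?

0.0213

Over the interval, μ = 0.58 × 4 = 2.32 (4 metres).
P(N = 6) = e^(−μ) μ^6/6! = e^(−2.32) · 2.32^6/720 ≈ 0.0213.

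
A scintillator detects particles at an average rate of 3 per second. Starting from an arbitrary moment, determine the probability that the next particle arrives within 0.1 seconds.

Inter-arrival times are exponential with rate λ = 3 per second.
P(T ≤ 0.1) = 1 − e^(−λt) = 1 − e^(−3 × 0.1) = 1 − e^(−0.3) ≈ 0.2592.

0.2592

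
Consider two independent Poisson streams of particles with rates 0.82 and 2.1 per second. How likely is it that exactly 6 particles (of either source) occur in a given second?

0.0464

Independent Poisson processes superpose: combined rate λ = 0.82 + 2.1 = 2.92 per second.
So μ = 2.92.
P(N = 6) = e^(−2.92) · 2.92^6/6! ≈ 0.0464.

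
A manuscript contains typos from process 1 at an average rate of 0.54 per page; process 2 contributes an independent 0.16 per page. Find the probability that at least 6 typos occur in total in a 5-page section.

Independent Poisson processes superpose: combined rate λ = 0.54 + 0.16 = 0.7 per page.
Over the interval, μ = 0.7 × 5 = 3.5 (a 5-page section = 5 pages).
P(N ≥ 6) = 1 − P(N ≤ 5) ≈ 0.1424.

0.1424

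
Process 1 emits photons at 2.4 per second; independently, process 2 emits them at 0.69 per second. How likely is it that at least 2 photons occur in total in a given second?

Independent Poisson processes superpose: combined rate λ = 2.4 + 0.69 = 3.09 per second.
So μ = 3.09.
P(N ≥ 2) = 1 − P(N ≤ 1) ≈ 0.8139.

0.8139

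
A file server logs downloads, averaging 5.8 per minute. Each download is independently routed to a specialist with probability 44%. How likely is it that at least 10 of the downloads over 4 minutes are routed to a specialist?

Thinning: the downloads that are routed to a specialist themselves form a Poisson process with rate 0.44 × 5.8 = 2.552 per minute.
Over the interval, μ = 2.552 × 4 = 10.208 (4 minutes).
P(N ≥ 10) = 1 − P(N ≤ 9) ≈ 0.5678.

0.5678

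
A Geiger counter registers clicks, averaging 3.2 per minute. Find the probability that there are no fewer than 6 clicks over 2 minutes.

0.6163

Over the interval, μ = 3.2 × 2 = 6.4 (2 minutes).
P(N ≥ 6) = 1 − P(N ≤ 5) = 1 − Σ_{j=0}^{5} e^(−μ) μ^j/j! ≈ 0.6163.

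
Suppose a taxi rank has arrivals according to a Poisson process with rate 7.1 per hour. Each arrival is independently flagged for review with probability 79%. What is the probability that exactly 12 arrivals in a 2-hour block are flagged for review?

0.1114

Thinning: the arrivals that are flagged for review themselves form a Poisson process with rate 0.79 × 7.1 = 5.609 per hour.
Over the interval, μ = 5.609 × 2 = 11.218 (a 2-hour block = 2 hours).
P(N = 12) = e^(−11.218) · 11.218^12/12! ≈ 0.1114.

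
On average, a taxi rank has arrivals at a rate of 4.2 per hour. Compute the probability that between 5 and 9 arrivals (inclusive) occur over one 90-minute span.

Over the interval, μ = 4.2 × 1.5 = 6.3 (a 90-minute span = 1.5 hours).
P(5 ≤ N ≤ 9) = Σ_{j=5}^{9} e^(−6.3) · 6.3^j/j! ≈ 0.6470.

0.6470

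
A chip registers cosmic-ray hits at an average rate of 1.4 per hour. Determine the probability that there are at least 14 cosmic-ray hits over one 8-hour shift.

0.2376

Over the interval, μ = 1.4 × 8 = 11.2 (an 8-hour shift = 8 hours).
P(N ≥ 14) = 1 − P(N ≤ 13) = 1 − Σ_{j=0}^{13} e^(−μ) μ^j/j! ≈ 0.2376.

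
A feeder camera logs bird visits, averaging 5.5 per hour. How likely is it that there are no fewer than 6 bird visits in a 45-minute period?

0.2347

Over the interval, μ = 5.5 × 0.75 = 4.125 (a 45-minute period = 0.75 hours).
P(N ≥ 6) = 1 − P(N ≤ 5) = 1 − Σ_{j=0}^{5} e^(−μ) μ^j/j! ≈ 0.2347.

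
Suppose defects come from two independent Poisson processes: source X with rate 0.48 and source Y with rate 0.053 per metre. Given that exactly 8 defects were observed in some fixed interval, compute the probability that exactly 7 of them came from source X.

0.3822

Given the total, each event is independently from source X with probability p = λ_X/(λ_X+λ_Y) = 0.48/0.533 ≈ 0.9006.
So K ~ Binomial(8, 0.48/0.533): P(K = 7) = C(8,7) · (0.48/0.533)^7 · (0.053/0.533)^1 ≈ 0.3822.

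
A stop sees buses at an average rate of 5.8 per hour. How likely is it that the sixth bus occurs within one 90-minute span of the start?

0.8648

Over the interval, μ = 5.8 × 1.5 = 8.7 (a 90-minute span = 1.5 hours).
The sixth arrival falls in the interval iff at least 6 events occur there: P(S_6 ≤ t) = P(N ≥ 6) = 1 − P(N ≤ 5) ≈ 0.8648.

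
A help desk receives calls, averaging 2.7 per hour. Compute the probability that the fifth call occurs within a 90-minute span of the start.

0.3809

Over the interval, μ = 2.7 × 1.5 = 4.05 (a 90-minute span = 1.5 hours).
The fifth arrival falls in the interval iff at least 5 events occur there: P(S_5 ≤ t) = P(N ≥ 5) = 1 − P(N ≤ 4) ≈ 0.3809.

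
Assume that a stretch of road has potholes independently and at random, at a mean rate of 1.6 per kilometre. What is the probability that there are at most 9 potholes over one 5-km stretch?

0.7166

Over the interval, μ = 1.6 × 5 = 8 (a 5-km stretch = 5 kilometres).
P(N ≤ 9) = Σ_{j=0}^{9} e^(−μ) μ^j/j! ≈ 0.7166.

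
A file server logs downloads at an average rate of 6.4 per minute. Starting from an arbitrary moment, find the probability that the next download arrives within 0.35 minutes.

Inter-arrival times are exponential with rate λ = 6.4 per minute.
P(T ≤ 0.35) = 1 − e^(−λt) = 1 − e^(−6.4 × 0.35) = 1 − e^(−2.24) ≈ 0.8935.

0.8935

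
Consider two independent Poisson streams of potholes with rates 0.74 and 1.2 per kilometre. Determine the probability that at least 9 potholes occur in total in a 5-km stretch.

0.6324

Independent Poisson processes superpose: combined rate λ = 0.74 + 1.2 = 1.94 per kilometre.
Over the interval, μ = 1.94 × 5 = 9.7 (a 5-km stretch = 5 kilometres).
P(N ≥ 9) = 1 − P(N ≤ 8) ≈ 0.6324.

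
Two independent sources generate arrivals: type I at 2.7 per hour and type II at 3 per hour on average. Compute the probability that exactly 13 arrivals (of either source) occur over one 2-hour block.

0.0987

Independent Poisson processes superpose: combined rate λ = 2.7 + 3 = 5.7 per hour.
Over the interval, μ = 5.7 × 2 = 11.4 (a 2-hour block = 2 hours).
P(N = 13) = e^(−11.4) · 11.4^13/13! ≈ 0.0987.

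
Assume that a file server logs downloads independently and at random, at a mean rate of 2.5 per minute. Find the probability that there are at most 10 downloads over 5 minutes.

Over the interval, μ = 2.5 × 5 = 12.5 (5 minutes).
P(N ≤ 10) = Σ_{j=0}^{10} e^(−μ) μ^j/j! ≈ 0.2971.

0.2971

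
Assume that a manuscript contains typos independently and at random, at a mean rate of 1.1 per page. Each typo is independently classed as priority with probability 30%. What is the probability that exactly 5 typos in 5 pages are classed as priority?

0.0196

Thinning: the typos that are classed as priority themselves form a Poisson process with rate 0.3 × 1.1 = 0.33 per page.
Over the interval, μ = 0.33 × 5 = 1.65 (5 pages).
P(N = 5) = e^(−1.65) · 1.65^5/5! ≈ 0.0196.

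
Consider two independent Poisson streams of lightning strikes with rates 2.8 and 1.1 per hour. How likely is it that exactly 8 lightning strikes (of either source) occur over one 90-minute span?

0.0980

Independent Poisson processes superpose: combined rate λ = 2.8 + 1.1 = 3.9 per hour.
Over the interval, μ = 3.9 × 1.5 = 5.85 (a 90-minute span = 1.5 hours).
P(N = 8) = e^(−5.85) · 5.85^8/8! ≈ 0.0980.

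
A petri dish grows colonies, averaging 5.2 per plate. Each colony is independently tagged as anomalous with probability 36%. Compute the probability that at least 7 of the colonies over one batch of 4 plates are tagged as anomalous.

Thinning: the colonies that are tagged as anomalous themselves form a Poisson process with rate 0.36 × 5.2 = 1.872 per plate.
Over the interval, μ = 1.872 × 4 = 7.488 (a batch of 4 plates = 4 plates).
P(N ≥ 7) = 1 − P(N ≤ 6) ≈ 0.6202.

0.6202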